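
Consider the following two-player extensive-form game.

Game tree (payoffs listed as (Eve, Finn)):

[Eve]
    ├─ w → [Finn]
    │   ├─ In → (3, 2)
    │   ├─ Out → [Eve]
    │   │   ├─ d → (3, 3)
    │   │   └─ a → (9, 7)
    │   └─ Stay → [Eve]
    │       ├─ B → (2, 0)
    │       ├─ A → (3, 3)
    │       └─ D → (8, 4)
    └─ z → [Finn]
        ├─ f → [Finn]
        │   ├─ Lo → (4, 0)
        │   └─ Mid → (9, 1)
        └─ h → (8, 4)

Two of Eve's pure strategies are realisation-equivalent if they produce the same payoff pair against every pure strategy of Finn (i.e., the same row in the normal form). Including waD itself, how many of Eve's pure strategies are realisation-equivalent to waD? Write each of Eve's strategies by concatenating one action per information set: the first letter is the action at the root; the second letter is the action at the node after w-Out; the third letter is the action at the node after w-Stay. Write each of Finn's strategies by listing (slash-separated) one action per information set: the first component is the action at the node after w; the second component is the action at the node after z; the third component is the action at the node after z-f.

1

Row for waD (columns In/f/Lo, In/f/Mid, In/h/Lo, In/h/Mid, Out/f/Lo, Out/f/Mid, Out/h/Lo, Out/h/Mid, Stay/f/Lo, Stay/f/Mid, Stay/h/Lo, Stay/h/Mid): (3,2) (3,2) (3,2) (3,2) (9,7) (9,7) (9,7) (9,7) (8,4) (8,4) (8,4) (8,4).
Every one of Eve's information sets is on the play path for some reply by Finn when Eve follows waD.
Changing the action at any of them therefore changes at least one column, so only waD itself gives this row.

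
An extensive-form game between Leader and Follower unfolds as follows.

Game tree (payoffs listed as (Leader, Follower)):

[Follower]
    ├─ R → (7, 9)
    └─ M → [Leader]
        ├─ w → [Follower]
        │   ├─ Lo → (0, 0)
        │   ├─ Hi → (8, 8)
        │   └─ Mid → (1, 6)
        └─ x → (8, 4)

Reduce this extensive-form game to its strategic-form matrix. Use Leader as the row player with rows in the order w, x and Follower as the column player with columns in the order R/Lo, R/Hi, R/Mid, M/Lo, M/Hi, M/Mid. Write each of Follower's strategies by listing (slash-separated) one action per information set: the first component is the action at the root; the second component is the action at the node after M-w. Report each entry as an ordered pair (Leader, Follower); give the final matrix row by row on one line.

Row w: R/Lo→(7,9), R/Hi→(7,9), R/Mid→(7,9), M/Lo→(0,0), M/Hi→(8,8), M/Mid→(1,6)
Row x: R/Lo→(7,9), R/Hi→(7,9), R/Mid→(7,9), M/Lo→(8,4), M/Hi→(8,4), M/Mid→(8,4)

w: (7,9) (7,9) (7,9) (0,0) (8,8) (1,6) | x: (7,9) (7,9) (7,9) (8,4) (8,4) (8,4)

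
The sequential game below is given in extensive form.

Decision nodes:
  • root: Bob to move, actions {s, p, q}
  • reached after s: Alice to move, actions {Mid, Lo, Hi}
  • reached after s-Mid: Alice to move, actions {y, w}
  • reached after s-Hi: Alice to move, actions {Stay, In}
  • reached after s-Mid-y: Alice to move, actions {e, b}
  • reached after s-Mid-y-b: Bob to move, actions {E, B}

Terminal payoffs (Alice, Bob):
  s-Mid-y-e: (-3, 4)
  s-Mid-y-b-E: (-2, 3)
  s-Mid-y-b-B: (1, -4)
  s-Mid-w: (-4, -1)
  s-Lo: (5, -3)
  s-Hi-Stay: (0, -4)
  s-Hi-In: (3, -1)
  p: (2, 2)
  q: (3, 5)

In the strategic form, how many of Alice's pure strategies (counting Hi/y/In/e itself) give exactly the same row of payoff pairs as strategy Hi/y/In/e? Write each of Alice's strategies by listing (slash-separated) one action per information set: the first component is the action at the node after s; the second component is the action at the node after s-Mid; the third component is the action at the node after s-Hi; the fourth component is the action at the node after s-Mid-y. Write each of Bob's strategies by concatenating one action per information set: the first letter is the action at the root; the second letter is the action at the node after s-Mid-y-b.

4

Row for Hi/y/In/e (columns sE, sB, pE, pB, qE, qB): (3,-1) (3,-1) (2,2) (2,2) (3,5) (3,5).
Under Hi/y/In/e, Alice's choice at the node after s-Mid and at the node after s-Mid-y can never be reached regardless of what Bob does, so varying those choices leaves every outcome unchanged.
Holding the reachable choices fixed and varying the unreachable ones freely already gives 2 × 2 = 4 equivalent strategies.
No other strategy reproduces this row, so those 4 are the full class: Hi/y/In/e, Hi/y/In/b, Hi/w/In/e, Hi/w/In/b.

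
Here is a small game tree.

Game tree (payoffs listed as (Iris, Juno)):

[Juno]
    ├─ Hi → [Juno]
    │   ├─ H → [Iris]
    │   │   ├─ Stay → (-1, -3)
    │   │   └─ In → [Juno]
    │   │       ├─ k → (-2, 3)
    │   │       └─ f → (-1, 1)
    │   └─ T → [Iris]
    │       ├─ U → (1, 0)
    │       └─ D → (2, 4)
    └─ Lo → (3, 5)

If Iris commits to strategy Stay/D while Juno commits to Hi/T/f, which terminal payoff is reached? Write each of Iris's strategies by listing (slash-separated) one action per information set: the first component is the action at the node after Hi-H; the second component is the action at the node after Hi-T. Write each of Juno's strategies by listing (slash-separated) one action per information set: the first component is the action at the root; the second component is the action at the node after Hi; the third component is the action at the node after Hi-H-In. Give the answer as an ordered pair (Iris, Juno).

(2, 4)

Trace the play path from the root:
  Juno plays Hi
  Juno plays T at [Hi]
  Iris plays D at [Hi-T]
→ terminal payoff (2, 4).
(Iris's choice at the node after Hi-H is never reached on this path, so it doesn't affect the outcome.)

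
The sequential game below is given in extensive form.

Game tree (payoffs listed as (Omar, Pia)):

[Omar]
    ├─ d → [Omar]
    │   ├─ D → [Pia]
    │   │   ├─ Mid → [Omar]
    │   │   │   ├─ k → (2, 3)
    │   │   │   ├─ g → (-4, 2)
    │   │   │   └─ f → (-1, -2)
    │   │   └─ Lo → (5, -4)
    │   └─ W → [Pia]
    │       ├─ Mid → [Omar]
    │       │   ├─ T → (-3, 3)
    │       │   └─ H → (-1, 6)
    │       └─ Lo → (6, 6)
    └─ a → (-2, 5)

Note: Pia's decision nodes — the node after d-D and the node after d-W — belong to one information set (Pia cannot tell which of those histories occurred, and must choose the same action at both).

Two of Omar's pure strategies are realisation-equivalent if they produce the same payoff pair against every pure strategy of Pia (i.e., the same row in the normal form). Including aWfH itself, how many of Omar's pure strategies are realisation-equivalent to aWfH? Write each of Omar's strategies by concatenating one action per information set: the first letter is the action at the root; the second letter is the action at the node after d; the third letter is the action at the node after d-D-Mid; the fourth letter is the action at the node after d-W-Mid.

12

Row for aWfH (columns Mid, Lo): (-2,5) (-2,5).
Under aWfH, Omar's choice at the node after d and at the node after d-D-Mid and at the node after d-W-Mid can never be reached regardless of what Pia does, so varying those choices leaves every outcome unchanged.
Holding the reachable choices fixed and varying the unreachable ones freely already gives 2 × 3 × 2 = 12 equivalent strategies.
No other strategy reproduces this row, so those 12 are the full class: aDkT, aDkH, aDgT, aDgH, aDfT, aDfH, aWkT, aWkH, aWgT, aWgH, aWfT, aWfH.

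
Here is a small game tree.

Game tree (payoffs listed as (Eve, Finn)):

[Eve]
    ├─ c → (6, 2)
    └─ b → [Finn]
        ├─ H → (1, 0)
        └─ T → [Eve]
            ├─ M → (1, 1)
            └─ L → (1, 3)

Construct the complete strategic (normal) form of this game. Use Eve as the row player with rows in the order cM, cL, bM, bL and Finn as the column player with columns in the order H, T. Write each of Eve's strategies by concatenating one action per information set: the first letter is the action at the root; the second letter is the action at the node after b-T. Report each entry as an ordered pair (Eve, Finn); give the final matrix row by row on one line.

cM: (6,2) (6,2) | cL: (6,2) (6,2) | bM: (1,0) (1,1) | bL: (1,0) (1,3)

            H        T
  cM    (6,2)    (6,2)
  cL    (6,2)    (6,2)
  bM    (1,0)    (1,1)
  bL    (1,0)    (1,3)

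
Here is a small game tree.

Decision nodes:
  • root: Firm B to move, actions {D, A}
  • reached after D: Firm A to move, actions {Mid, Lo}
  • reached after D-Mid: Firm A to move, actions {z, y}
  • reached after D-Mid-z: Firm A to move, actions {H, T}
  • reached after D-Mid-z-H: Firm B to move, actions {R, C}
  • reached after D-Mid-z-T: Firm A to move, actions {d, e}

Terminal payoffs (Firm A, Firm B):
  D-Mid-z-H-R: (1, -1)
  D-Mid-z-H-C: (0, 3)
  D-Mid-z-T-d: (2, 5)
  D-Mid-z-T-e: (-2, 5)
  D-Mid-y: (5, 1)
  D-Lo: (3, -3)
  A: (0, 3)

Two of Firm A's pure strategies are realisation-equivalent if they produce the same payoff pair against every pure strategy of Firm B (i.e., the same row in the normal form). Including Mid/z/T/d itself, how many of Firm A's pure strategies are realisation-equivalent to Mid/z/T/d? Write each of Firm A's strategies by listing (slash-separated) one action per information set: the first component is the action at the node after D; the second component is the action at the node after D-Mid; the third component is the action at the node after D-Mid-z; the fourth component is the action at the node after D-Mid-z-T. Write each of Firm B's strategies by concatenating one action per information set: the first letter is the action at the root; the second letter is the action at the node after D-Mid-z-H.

Row for Mid/z/T/d (columns DR, DC, AR, AC): (2,5) (2,5) (0,3) (0,3).
Every one of Firm A's information sets is on the play path for some reply by Firm B when Firm A follows Mid/z/T/d.
Changing the action at any of them therefore changes at least one column, so only Mid/z/T/d itself gives this row.

1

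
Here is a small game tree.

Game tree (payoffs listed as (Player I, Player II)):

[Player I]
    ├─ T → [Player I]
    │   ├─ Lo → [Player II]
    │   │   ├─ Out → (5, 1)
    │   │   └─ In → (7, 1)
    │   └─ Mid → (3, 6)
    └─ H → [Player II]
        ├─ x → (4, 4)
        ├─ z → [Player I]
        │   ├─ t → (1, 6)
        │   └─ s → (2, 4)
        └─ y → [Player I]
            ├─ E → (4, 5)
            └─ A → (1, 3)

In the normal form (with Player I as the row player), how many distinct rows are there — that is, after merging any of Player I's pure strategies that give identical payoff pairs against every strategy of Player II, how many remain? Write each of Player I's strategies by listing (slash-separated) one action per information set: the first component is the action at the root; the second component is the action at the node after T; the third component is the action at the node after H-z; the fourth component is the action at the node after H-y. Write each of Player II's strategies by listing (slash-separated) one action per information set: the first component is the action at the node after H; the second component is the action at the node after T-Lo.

Player I has 16 pure strategies: T/Lo/t/E, T/Lo/t/A, T/Lo/s/E, T/Lo/s/A, T/Mid/t/E, T/Mid/t/A, T/Mid/s/E, T/Mid/s/A, H/Lo/t/E, H/Lo/t/A, H/Lo/s/E, H/Lo/s/A, H/Mid/t/E, H/Mid/t/A, H/Mid/s/E, H/Mid/s/A. Columns: x/Out, x/In, z/Out, z/In, y/Out, y/In.
{T/Lo/t/E, T/Lo/t/A, T/Lo/s/E, T/Lo/s/A} → row (5,1) (7,1) (5,1) (7,1) (5,1) (7,1)
{T/Mid/t/E, T/Mid/t/A, T/Mid/s/E, T/Mid/s/A} → row (3,6) (3,6) (3,6) (3,6) (3,6) (3,6)
{H/Lo/t/E, H/Mid/t/E} → row (4,4) (4,4) (1,6) (1,6) (4,5) (4,5)
{H/Lo/t/A, H/Mid/t/A} → row (4,4) (4,4) (1,6) (1,6) (1,3) (1,3)
{H/Lo/s/E, H/Mid/s/E} → row (4,4) (4,4) (2,4) (2,4) (4,5) (4,5)
{H/Lo/s/A, H/Mid/s/A} → row (4,4) (4,4) (2,4) (2,4) (1,3) (1,3)
That's 6 distinct rows out of 16 strategies.

6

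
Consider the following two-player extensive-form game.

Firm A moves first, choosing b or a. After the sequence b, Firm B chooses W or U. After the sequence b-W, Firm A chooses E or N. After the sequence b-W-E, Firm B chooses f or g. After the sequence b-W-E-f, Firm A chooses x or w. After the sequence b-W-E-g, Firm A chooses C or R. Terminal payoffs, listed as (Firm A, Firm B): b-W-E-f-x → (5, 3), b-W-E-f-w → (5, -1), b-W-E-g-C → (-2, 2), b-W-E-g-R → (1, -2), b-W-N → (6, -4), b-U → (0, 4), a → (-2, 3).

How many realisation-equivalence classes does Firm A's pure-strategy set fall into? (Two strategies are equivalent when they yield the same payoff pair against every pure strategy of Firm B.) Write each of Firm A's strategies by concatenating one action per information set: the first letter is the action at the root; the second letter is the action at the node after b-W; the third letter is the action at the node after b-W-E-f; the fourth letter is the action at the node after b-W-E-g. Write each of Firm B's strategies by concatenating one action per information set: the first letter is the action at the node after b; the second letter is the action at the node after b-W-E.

6

Firm A has 16 pure strategies: bExC, bExR, bEwC, bEwR, bNxC, bNxR, bNwC, bNwR, aExC, aExR, aEwC, aEwR, aNxC, aNxR, aNwC, aNwR. Columns: Wf, Wg, Uf, Ug.
{bExC} → row (5,3) (-2,2) (0,4) (0,4)
{bExR} → row (5,3) (1,-2) (0,4) (0,4)
{bEwC} → row (5,-1) (-2,2) (0,4) (0,4)
{bEwR} → row (5,-1) (1,-2) (0,4) (0,4)
{bNxC, bNxR, bNwC, bNwR} → row (6,-4) (6,-4) (0,4) (0,4)
{aExC, aExR, aEwC, aEwR, aNxC, aNxR, aNwC, aNwR} → row (-2,3) (-2,3) (-2,3) (-2,3)
That's 6 distinct rows out of 16 strategies.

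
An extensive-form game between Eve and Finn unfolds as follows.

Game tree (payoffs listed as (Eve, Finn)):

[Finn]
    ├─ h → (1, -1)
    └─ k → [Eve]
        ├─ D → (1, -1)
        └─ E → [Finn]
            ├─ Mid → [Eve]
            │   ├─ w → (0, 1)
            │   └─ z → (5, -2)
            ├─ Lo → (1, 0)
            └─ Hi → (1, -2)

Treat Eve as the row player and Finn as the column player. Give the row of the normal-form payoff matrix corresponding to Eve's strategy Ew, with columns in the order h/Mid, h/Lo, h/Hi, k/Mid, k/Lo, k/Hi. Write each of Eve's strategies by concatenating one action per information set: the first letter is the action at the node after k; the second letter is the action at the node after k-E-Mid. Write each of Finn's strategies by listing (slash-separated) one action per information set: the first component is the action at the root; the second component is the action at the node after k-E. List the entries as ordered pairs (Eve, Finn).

(1,-1) (1,-1) (1,-1) (0,1) (1,0) (1,-2)

vs h/Mid: Finn plays h → (1, -1)
vs h/Lo: Finn plays h → (1, -1)
vs h/Hi: Finn plays h → (1, -1)
vs k/Mid: Finn plays k → Eve plays E at [k] → Finn plays Mid at [k-E] → Eve plays w at [k-E-Mid] → (0, 1)
vs k/Lo: Finn plays k → Eve plays E at [k] → Finn plays Lo at [k-E] → (1, 0)
vs k/Hi: Finn plays k → Eve plays E at [k] → Finn plays Hi at [k-E] → (1, -2)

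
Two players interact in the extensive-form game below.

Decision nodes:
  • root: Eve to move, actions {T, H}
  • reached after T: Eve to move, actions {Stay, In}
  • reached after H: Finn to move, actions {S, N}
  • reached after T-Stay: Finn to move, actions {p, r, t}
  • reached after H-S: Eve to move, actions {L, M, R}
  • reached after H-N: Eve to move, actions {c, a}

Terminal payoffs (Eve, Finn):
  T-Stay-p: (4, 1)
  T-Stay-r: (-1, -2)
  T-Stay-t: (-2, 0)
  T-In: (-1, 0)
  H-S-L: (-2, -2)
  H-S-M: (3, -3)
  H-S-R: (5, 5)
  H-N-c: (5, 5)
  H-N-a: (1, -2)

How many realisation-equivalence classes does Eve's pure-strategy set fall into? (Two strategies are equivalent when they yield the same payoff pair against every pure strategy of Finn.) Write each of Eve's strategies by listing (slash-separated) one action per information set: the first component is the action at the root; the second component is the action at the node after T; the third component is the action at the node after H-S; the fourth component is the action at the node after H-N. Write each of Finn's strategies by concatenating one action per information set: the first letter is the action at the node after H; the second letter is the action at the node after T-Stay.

Eve has 24 pure strategies: T/Stay/L/c, T/Stay/L/a, T/Stay/M/c, T/Stay/M/a, T/Stay/R/c, T/Stay/R/a, T/In/L/c, T/In/L/a, T/In/M/c, T/In/M/a, T/In/R/c, T/In/R/a, H/Stay/L/c, H/Stay/L/a, H/Stay/M/c, H/Stay/M/a, H/Stay/R/c, H/Stay/R/a, H/In/L/c, H/In/L/a, H/In/M/c, H/In/M/a, H/In/R/c, H/In/R/a. Columns: Sp, Sr, St, Np, Nr, Nt.
{T/Stay/L/c, T/Stay/L/a, T/Stay/M/c, T/Stay/M/a, T/Stay/R/c, T/Stay/R/a} → row (4,1) (-1,-2) (-2,0) (4,1) (-1,-2) (-2,0)
{T/In/L/c, T/In/L/a, T/In/M/c, T/In/M/a, T/In/R/c, T/In/R/a} → row (-1,0) (-1,0) (-1,0) (-1,0) (-1,0) (-1,0)
{H/Stay/L/c, H/In/L/c} → row (-2,-2) (-2,-2) (-2,-2) (5,5) (5,5) (5,5)
{H/Stay/L/a, H/In/L/a} → row (-2,-2) (-2,-2) (-2,-2) (1,-2) (1,-2) (1,-2)
{H/Stay/M/c, H/In/M/c} → row (3,-3) (3,-3) (3,-3) (5,5) (5,5) (5,5)
{H/Stay/M/a, H/In/M/a} → row (3,-3) (3,-3) (3,-3) (1,-2) (1,-2) (1,-2)
{H/Stay/R/c, H/In/R/c} → row (5,5) (5,5) (5,5) (5,5) (5,5) (5,5)
{H/Stay/R/a, H/In/R/a} → row (5,5) (5,5) (5,5) (1,-2) (1,-2) (1,-2)
That's 8 distinct rows out of 24 strategies.

8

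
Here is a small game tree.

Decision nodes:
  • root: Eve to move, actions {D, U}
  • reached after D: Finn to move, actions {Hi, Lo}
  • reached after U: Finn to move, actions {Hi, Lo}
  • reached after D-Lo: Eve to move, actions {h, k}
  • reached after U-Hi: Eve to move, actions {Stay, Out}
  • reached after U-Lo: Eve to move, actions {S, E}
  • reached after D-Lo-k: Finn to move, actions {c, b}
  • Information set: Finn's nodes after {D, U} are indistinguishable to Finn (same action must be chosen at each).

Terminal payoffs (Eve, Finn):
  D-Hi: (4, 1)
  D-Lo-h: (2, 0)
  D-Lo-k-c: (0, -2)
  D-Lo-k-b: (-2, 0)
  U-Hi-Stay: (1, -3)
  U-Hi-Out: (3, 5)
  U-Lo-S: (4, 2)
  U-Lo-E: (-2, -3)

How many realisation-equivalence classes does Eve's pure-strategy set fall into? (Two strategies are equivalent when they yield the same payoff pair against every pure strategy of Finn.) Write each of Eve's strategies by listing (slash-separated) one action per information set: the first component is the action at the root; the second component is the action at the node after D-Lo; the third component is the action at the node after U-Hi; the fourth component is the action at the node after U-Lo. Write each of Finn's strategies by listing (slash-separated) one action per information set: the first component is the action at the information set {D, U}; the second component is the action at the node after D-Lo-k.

Eve has 16 pure strategies: D/h/Stay/S, D/h/Stay/E, D/h/Out/S, D/h/Out/E, D/k/Stay/S, D/k/Stay/E, D/k/Out/S, D/k/Out/E, U/h/Stay/S, U/h/Stay/E, U/h/Out/S, U/h/Out/E, U/k/Stay/S, U/k/Stay/E, U/k/Out/S, U/k/Out/E. Columns: Hi/c, Hi/b, Lo/c, Lo/b.
{D/h/Stay/S, D/h/Stay/E, D/h/Out/S, D/h/Out/E} → row (4,1) (4,1) (2,0) (2,0)
{D/k/Stay/S, D/k/Stay/E, D/k/Out/S, D/k/Out/E} → row (4,1) (4,1) (0,-2) (-2,0)
{U/h/Stay/S, U/k/Stay/S} → row (1,-3) (1,-3) (4,2) (4,2)
{U/h/Stay/E, U/k/Stay/E} → row (1,-3) (1,-3) (-2,-3) (-2,-3)
{U/h/Out/S, U/k/Out/S} → row (3,5) (3,5) (4,2) (4,2)
{U/h/Out/E, U/k/Out/E} → row (3,5) (3,5) (-2,-3) (-2,-3)
That's 6 distinct rows out of 16 strategies.

6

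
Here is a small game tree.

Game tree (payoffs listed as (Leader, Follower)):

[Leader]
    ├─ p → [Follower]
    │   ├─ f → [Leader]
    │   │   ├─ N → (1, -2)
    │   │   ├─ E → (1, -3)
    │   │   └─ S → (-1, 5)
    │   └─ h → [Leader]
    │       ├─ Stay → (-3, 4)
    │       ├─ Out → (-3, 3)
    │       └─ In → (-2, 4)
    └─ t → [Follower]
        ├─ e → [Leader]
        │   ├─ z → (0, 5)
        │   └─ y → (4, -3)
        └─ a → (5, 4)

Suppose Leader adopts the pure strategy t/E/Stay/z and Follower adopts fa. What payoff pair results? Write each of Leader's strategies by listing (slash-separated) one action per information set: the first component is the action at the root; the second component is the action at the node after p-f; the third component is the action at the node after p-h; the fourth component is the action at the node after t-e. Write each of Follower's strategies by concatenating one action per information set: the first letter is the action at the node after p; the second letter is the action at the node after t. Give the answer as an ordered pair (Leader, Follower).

(5, 4)

Trace the play path from the root:
  Leader plays t
  Follower plays a at [t]
→ terminal payoff (5, 4).
(Leader's choice at the node after p-f is never reached on this path, so it doesn't affect the outcome.)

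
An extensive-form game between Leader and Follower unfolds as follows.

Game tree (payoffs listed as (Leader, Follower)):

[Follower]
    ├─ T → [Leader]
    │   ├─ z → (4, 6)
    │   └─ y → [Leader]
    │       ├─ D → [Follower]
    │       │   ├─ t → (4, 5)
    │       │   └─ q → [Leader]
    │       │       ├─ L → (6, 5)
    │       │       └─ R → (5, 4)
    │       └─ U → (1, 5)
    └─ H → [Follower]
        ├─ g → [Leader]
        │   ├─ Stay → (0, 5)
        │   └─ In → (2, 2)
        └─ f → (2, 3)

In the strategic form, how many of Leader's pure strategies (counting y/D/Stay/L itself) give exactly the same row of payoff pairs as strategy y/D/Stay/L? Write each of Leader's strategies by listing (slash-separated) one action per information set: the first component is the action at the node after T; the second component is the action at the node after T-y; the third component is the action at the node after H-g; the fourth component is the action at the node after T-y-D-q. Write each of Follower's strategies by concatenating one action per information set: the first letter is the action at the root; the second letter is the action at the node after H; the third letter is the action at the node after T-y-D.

1

Row for y/D/Stay/L (columns Tgt, Tgq, Tft, Tfq, Hgt, Hgq, Hft, Hfq): (4,5) (6,5) (4,5) (6,5) (0,5) (0,5) (2,3) (2,3).
Every one of Leader's information sets is on the play path for some reply by Follower when Leader follows y/D/Stay/L.
Changing the action at any of them therefore changes at least one column, so only y/D/Stay/L itself gives this row.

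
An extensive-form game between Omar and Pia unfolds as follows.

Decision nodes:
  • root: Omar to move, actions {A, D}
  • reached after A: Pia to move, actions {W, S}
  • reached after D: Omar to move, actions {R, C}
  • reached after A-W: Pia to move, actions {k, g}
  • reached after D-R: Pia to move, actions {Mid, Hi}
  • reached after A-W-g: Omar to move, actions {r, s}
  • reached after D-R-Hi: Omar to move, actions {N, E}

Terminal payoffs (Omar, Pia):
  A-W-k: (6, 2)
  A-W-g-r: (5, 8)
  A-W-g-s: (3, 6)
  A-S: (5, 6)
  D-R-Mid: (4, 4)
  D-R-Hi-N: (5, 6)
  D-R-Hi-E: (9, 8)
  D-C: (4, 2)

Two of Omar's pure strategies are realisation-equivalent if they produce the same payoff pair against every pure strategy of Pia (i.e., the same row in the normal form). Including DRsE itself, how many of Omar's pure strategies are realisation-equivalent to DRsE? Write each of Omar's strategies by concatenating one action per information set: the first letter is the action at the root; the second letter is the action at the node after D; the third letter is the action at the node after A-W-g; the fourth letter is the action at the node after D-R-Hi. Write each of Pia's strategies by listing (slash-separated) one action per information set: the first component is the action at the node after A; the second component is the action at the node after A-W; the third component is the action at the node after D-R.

Row for DRsE (columns W/k/Mid, W/k/Hi, W/g/Mid, W/g/Hi, S/k/Mid, S/k/Hi, S/g/Mid, S/g/Hi): (4,4) (9,8) (4,4) (9,8) (4,4) (9,8) (4,4) (9,8).
Under DRsE, Omar's choice at the node after A-W-g can never be reached regardless of what Pia does, so varying those choices leaves every outcome unchanged.
Holding the reachable choices fixed and varying the unreachable one freely already gives 2 equivalent strategies.
No other strategy reproduces this row, so those 2 are the full class: DRrE, DRsE.

2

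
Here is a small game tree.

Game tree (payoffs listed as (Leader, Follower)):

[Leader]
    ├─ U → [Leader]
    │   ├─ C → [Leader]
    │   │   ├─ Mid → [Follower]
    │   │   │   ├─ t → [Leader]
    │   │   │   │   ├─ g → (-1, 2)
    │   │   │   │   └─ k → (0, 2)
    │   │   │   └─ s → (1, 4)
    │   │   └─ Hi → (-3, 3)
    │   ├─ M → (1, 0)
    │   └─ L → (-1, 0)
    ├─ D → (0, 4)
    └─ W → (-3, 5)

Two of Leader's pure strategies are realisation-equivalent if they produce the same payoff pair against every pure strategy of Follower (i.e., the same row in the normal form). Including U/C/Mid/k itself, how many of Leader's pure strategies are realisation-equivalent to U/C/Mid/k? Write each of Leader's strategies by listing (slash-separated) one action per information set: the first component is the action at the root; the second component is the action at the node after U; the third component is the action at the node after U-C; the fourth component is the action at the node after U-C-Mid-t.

1

Row for U/C/Mid/k (columns t, s): (0,2) (1,4).
Every one of Leader's information sets is on the play path for some reply by Follower when Leader follows U/C/Mid/k.
Changing the action at any of them therefore changes at least one column, so only U/C/Mid/k itself gives this row.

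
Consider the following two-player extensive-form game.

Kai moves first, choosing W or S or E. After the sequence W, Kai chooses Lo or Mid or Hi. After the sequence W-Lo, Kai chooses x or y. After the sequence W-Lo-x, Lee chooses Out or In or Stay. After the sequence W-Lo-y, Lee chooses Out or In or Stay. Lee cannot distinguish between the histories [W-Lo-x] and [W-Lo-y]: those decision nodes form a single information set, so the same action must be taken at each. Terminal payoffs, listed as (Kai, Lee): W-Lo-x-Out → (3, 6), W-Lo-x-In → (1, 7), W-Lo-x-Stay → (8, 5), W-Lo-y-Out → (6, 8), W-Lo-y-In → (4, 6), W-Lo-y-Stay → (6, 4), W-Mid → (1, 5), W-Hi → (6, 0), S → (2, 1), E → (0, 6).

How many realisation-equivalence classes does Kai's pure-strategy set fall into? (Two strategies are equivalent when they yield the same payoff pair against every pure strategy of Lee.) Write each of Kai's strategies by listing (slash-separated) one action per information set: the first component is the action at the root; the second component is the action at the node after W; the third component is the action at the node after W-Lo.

Kai has 18 pure strategies: W/Lo/x, W/Lo/y, W/Mid/x, W/Mid/y, W/Hi/x, W/Hi/y, S/Lo/x, S/Lo/y, S/Mid/x, S/Mid/y, S/Hi/x, S/Hi/y, E/Lo/x, E/Lo/y, E/Mid/x, E/Mid/y, E/Hi/x, E/Hi/y. Columns: Out, In, Stay.
{W/Lo/x} → row (3,6) (1,7) (8,5)
{W/Lo/y} → row (6,8) (4,6) (6,4)
{W/Mid/x, W/Mid/y} → row (1,5) (1,5) (1,5)
{W/Hi/x, W/Hi/y} → row (6,0) (6,0) (6,0)
{S/Lo/x, S/Lo/y, S/Mid/x, S/Mid/y, S/Hi/x, S/Hi/y} → row (2,1) (2,1) (2,1)
{E/Lo/x, E/Lo/y, E/Mid/x, E/Mid/y, E/Hi/x, E/Hi/y} → row (0,6) (0,6) (0,6)
That's 6 distinct rows out of 18 strategies.

6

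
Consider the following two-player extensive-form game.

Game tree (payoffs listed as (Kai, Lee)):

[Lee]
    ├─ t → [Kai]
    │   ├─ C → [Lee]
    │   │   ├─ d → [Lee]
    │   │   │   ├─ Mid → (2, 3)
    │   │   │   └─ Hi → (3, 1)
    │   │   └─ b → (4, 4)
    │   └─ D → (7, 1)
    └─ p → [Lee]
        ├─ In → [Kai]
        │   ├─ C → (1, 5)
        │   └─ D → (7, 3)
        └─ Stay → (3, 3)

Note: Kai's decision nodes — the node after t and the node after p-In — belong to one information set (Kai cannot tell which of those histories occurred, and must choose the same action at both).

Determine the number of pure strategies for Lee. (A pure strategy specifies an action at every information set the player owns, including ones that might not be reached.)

16

Lee owns the root with actions {t, p} — two choices.
Lee owns the node after p with actions {In, Stay} — two choices.
Lee owns the node after t-C with actions {d, b} — two choices.
Lee owns the node after t-C-d with actions {Mid, Hi} — two choices.
A pure strategy fixes one action at each information set independently, so the count is the product 2 × 2 × 2 × 2 = 16.
(For reference, Kai has 2 pure strategies, giving a 16×2 normal-form matrix.)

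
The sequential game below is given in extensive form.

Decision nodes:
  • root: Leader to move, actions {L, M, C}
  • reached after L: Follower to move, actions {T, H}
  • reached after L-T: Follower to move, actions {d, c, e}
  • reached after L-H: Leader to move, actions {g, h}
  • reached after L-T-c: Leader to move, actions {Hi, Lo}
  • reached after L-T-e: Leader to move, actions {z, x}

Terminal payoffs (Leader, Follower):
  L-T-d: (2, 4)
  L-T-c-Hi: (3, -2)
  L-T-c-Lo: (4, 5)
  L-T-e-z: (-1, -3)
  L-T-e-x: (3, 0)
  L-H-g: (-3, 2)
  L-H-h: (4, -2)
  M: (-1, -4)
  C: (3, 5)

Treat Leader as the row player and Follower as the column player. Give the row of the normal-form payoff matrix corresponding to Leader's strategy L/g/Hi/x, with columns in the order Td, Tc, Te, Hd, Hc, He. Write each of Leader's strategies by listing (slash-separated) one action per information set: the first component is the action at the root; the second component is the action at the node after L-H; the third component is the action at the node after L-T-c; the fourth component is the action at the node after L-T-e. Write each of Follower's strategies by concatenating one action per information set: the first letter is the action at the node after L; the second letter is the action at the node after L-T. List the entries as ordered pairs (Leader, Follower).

vs Td: Leader plays L → Follower plays T at [L] → Follower plays d at [L-T] → (2, 4)
vs Tc: Leader plays L → Follower plays T at [L] → Follower plays c at [L-T] → Leader plays Hi at [L-T-c] → (3, -2)
vs Te: Leader plays L → Follower plays T at [L] → Follower plays e at [L-T] → Leader plays x at [L-T-e] → (3, 0)
vs Hd: Leader plays L → Follower plays H at [L] → Leader plays g at [L-H] → (-3, 2)
vs Hc: Leader plays L → Follower plays H at [L] → Leader plays g at [L-H] → (-3, 2)
vs He: Leader plays L → Follower plays H at [L] → Leader plays g at [L-H] → (-3, 2)

(2,4) (3,-2) (3,0) (-3,2) (-3,2) (-3,2)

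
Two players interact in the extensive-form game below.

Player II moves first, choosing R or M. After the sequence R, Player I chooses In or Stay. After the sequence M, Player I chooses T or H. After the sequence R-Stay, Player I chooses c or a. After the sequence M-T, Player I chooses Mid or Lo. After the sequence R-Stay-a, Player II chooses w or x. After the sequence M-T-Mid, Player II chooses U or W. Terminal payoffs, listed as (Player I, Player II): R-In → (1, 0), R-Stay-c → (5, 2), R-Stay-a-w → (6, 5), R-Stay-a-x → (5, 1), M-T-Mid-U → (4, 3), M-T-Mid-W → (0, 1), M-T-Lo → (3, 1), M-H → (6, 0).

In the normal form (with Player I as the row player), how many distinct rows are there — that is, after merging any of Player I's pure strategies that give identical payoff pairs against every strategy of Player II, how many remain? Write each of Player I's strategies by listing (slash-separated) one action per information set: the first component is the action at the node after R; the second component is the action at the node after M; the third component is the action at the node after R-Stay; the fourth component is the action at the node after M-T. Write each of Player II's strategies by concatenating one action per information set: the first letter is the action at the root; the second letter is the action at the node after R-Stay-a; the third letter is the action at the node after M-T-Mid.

Player I has 16 pure strategies: In/T/c/Mid, In/T/c/Lo, In/T/a/Mid, In/T/a/Lo, In/H/c/Mid, In/H/c/Lo, In/H/a/Mid, In/H/a/Lo, Stay/T/c/Mid, Stay/T/c/Lo, Stay/T/a/Mid, Stay/T/a/Lo, Stay/H/c/Mid, Stay/H/c/Lo, Stay/H/a/Mid, Stay/H/a/Lo. Columns: RwU, RwW, RxU, RxW, MwU, MwW, MxU, MxW.
{In/T/c/Mid, In/T/a/Mid} → row (1,0) (1,0) (1,0) (1,0) (4,3) (0,1) (4,3) (0,1)
{In/T/c/Lo, In/T/a/Lo} → row (1,0) (1,0) (1,0) (1,0) (3,1) (3,1) (3,1) (3,1)
{In/H/c/Mid, In/H/c/Lo, In/H/a/Mid, In/H/a/Lo} → row (1,0) (1,0) (1,0) (1,0) (6,0) (6,0) (6,0) (6,0)
{Stay/T/c/Mid} → row (5,2) (5,2) (5,2) (5,2) (4,3) (0,1) (4,3) (0,1)
{Stay/T/c/Lo} → row (5,2) (5,2) (5,2) (5,2) (3,1) (3,1) (3,1) (3,1)
{Stay/T/a/Mid} → row (6,5) (6,5) (5,1) (5,1) (4,3) (0,1) (4,3) (0,1)
{Stay/T/a/Lo} → row (6,5) (6,5) (5,1) (5,1) (3,1) (3,1) (3,1) (3,1)
{Stay/H/c/Mid, Stay/H/c/Lo} → row (5,2) (5,2) (5,2) (5,2) (6,0) (6,0) (6,0) (6,0)
{Stay/H/a/Mid, Stay/H/a/Lo} → row (6,5) (6,5) (5,1) (5,1) (6,0) (6,0) (6,0) (6,0)
That's 9 distinct rows out of 16 strategies.

9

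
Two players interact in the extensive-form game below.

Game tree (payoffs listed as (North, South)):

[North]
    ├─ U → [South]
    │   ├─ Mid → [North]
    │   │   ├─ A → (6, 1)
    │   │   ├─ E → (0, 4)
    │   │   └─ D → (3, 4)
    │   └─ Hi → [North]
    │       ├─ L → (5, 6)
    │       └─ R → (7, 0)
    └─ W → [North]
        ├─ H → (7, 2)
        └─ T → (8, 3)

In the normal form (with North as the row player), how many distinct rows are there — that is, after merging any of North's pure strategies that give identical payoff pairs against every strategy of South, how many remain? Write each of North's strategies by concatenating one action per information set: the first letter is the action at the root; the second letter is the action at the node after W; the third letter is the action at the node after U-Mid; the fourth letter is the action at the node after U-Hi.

8

North has 24 pure strategies: UHAL, UHAR, UHEL, UHER, UHDL, UHDR, UTAL, UTAR, UTEL, UTER, UTDL, UTDR, WHAL, WHAR, WHEL, WHER, WHDL, WHDR, WTAL, WTAR, WTEL, WTER, WTDL, WTDR. Columns: Mid, Hi.
{UHAL, UTAL} → row (6,1) (5,6)
{UHAR, UTAR} → row (6,1) (7,0)
{UHEL, UTEL} → row (0,4) (5,6)
{UHER, UTER} → row (0,4) (7,0)
{UHDL, UTDL} → row (3,4) (5,6)
{UHDR, UTDR} → row (3,4) (7,0)
{WHAL, WHAR, WHEL, WHER, WHDL, WHDR} → row (7,2) (7,2)
{WTAL, WTAR, WTEL, WTER, WTDL, WTDR} → row (8,3) (8,3)
That's 8 distinct rows out of 24 strategies.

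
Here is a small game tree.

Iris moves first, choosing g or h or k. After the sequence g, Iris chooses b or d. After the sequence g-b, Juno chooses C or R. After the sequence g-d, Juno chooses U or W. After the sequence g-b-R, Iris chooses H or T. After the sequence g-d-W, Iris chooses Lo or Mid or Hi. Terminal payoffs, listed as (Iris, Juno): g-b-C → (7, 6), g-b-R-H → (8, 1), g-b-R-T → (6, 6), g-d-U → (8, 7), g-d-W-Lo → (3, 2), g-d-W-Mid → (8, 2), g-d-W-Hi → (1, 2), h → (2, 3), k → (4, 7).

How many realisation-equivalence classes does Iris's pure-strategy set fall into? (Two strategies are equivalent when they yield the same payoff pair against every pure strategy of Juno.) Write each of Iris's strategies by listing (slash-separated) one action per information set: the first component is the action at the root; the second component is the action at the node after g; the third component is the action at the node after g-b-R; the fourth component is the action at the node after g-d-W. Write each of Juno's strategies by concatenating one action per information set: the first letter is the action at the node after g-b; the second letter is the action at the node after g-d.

7

Iris has 36 pure strategies: g/b/H/Lo, g/b/H/Mid, g/b/H/Hi, g/b/T/Lo, g/b/T/Mid, g/b/T/Hi, g/d/H/Lo, g/d/H/Mid, g/d/H/Hi, g/d/T/Lo, g/d/T/Mid, g/d/T/Hi, h/b/H/Lo, h/b/H/Mid, h/b/H/Hi, h/b/T/Lo, h/b/T/Mid, h/b/T/Hi, h/d/H/Lo, h/d/H/Mid, h/d/H/Hi, h/d/T/Lo, h/d/T/Mid, h/d/T/Hi, k/b/H/Lo, k/b/H/Mid, k/b/H/Hi, k/b/T/Lo, k/b/T/Mid, k/b/T/Hi, k/d/H/Lo, k/d/H/Mid, k/d/H/Hi, k/d/T/Lo, k/d/T/Mid, k/d/T/Hi. Columns: CU, CW, RU, RW.
{g/b/H/Lo, g/b/H/Mid, g/b/H/Hi} → row (7,6) (7,6) (8,1) (8,1)
{g/b/T/Lo, g/b/T/Mid, g/b/T/Hi} → row (7,6) (7,6) (6,6) (6,6)
{g/d/H/Lo, g/d/T/Lo} → row (8,7) (3,2) (8,7) (3,2)
{g/d/H/Mid, g/d/T/Mid} → row (8,7) (8,2) (8,7) (8,2)
{g/d/H/Hi, g/d/T/Hi} → row (8,7) (1,2) (8,7) (1,2)
{h/b/H/Lo, h/b/H/Mid, h/b/H/Hi, h/b/T/Lo, h/b/T/Mid, h/b/T/Hi, h/d/H/Lo, h/d/H/Mid, h/d/H/Hi, h/d/T/Lo, h/d/T/Mid, h/d/T/Hi} → row (2,3) (2,3) (2,3) (2,3)
{k/b/H/Lo, k/b/H/Mid, k/b/H/Hi, k/b/T/Lo, k/b/T/Mid, k/b/T/Hi, k/d/H/Lo, k/d/H/Mid, k/d/H/Hi, k/d/T/Lo, k/d/T/Mid, k/d/T/Hi} → row (4,7) (4,7) (4,7) (4,7)
That's 7 distinct rows out of 36 strategies.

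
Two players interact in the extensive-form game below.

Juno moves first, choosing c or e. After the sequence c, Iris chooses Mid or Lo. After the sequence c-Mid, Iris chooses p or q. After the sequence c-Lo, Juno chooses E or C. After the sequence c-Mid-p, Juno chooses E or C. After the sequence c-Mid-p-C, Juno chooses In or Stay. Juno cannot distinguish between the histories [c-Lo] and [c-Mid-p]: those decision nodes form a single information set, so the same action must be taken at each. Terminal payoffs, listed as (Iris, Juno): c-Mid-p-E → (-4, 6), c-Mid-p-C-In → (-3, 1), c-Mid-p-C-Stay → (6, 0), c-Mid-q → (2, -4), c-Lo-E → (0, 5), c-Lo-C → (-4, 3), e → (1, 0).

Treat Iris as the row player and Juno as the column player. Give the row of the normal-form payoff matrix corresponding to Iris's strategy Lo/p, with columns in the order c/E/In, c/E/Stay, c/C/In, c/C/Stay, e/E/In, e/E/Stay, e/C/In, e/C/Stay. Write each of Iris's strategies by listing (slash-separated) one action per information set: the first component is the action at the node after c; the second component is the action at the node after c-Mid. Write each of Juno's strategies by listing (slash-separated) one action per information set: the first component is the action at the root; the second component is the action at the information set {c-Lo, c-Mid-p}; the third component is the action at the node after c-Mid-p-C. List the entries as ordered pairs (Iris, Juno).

vs c/E/In: Juno plays c → Iris plays Lo at [c] → Juno plays E at [c-Lo] → (0, 5)
vs c/E/Stay: Juno plays c → Iris plays Lo at [c] → Juno plays E at [c-Lo] → (0, 5)
vs c/C/In: Juno plays c → Iris plays Lo at [c] → Juno plays C at [c-Lo] → (-4, 3)
vs c/C/Stay: Juno plays c → Iris plays Lo at [c] → Juno plays C at [c-Lo] → (-4, 3)
vs e/E/In: Juno plays e → (1, 0)
vs e/E/Stay: Juno plays e → (1, 0)
vs e/C/In: Juno plays e → (1, 0)
vs e/C/Stay: Juno plays e → (1, 0)

(0,5) (0,5) (-4,3) (-4,3) (1,0) (1,0) (1,0) (1,0)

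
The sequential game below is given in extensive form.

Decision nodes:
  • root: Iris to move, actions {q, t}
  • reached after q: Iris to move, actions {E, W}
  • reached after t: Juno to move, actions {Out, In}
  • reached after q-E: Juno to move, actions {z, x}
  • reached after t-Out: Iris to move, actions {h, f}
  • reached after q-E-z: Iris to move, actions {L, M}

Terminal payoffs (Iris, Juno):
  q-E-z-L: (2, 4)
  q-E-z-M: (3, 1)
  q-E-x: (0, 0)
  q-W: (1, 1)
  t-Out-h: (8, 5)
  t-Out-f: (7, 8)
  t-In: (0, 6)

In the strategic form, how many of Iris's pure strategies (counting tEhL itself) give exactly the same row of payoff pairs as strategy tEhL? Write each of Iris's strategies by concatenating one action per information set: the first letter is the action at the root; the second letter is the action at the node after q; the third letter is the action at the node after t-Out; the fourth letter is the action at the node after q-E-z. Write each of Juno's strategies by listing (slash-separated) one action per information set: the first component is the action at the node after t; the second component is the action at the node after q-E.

Row for tEhL (columns Out/z, Out/x, In/z, In/x): (8,5) (8,5) (0,6) (0,6).
Under tEhL, Iris's choice at the node after q and at the node after q-E-z can never be reached regardless of what Juno does, so varying those choices leaves every outcome unchanged.
Holding the reachable choices fixed and varying the unreachable ones freely already gives 2 × 2 = 4 equivalent strategies.
No other strategy reproduces this row, so those 4 are the full class: tEhL, tEhM, tWhL, tWhM.

4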